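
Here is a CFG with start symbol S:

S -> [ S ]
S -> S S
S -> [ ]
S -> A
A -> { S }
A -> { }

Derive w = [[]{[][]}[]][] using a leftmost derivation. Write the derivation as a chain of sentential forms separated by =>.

S => SS => [S]S => [SS]S => [SSS]S => [[]SS]S => [[]AS]S => [[]{S}S]S => [[]{SS}S]S => [[]{[]S}S]S => [[]{[][]}S]S => [[]{[][]}[]]S => [[]{[][]}[]][]

S => SS   [S -> S S]
SS => [S]S   [S -> [ S ]]
[S]S => [SS]S   [S -> S S]
[SS]S => [SSS]S   [S -> S S]
[SSS]S => [[]SS]S   [S -> [ ]]
[[]SS]S => [[]AS]S   [S -> A]
[[]AS]S => [[]{S}S]S   [A -> { S }]
[[]{S}S]S => [[]{SS}S]S   [S -> S S]
[[]{SS}S]S => [[]{[]S}S]S   [S -> [ ]]
[[]{[]S}S]S => [[]{[][]}S]S   [S -> [ ]]
[[]{[][]}S]S => [[]{[][]}[]]S   [S -> [ ]]
[[]{[][]}[]]S => [[]{[][]}[]][]   [S -> [ ]]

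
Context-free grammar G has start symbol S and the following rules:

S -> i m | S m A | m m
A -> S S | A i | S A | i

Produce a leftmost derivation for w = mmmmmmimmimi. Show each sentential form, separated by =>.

S => SmA => SmAmA => mmmAmA => mmmAimA => mmmSSimA => mmmSmASimA => mmmmmmASimA => mmmmmmiSimA => mmmmmmimmimA => mmmmmmimmimi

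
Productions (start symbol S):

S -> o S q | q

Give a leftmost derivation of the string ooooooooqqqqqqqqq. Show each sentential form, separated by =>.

S => oSq   [S -> o S q]
oSq => ooSqq   [S -> o S q]
ooSqq => oooSqqq   [S -> o S q]
oooSqqq => ooooSqqqq   [S -> o S q]
ooooSqqqq => oooooSqqqqq   [S -> o S q]
oooooSqqqqq => ooooooSqqqqqq   [S -> o S q]
ooooooSqqqqqq => oooooooSqqqqqqq   [S -> o S q]
oooooooSqqqqqqq => ooooooooSqqqqqqqq   [S -> o S q]
ooooooooSqqqqqqqq => ooooooooqqqqqqqqq   [S -> q]

S=>oSq=>ooSqq=>oooSqqq=>ooooSqqqq=>oooooSqqqqq=>ooooooSqqqqqq=>oooooooSqqqqqqq=>ooooooooSqqqqqqqq=>ooooooooqqqqqqqqq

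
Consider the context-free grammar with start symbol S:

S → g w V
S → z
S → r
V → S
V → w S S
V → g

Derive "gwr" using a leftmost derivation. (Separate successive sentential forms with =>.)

S=>gwV=>gwS=>gwr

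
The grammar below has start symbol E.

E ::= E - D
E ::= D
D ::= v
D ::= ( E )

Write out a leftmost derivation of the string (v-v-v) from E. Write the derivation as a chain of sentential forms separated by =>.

E=>D=>(E)=>(E-D)=>(E-D-D)=>(D-D-D)=>(v-D-D)=>(v-v-D)=>(v-v-v)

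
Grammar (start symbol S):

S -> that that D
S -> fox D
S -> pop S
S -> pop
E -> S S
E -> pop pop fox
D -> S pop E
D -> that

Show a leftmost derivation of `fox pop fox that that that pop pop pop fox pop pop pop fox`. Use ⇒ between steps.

S ⇒ fox D ⇒ fox S pop E ⇒ fox pop S pop E ⇒ fox pop fox D pop E ⇒ fox pop fox S pop E pop E ⇒ fox pop fox that that D pop E pop E ⇒ fox pop fox that that that pop E pop E ⇒ fox pop fox that that that pop pop pop fox pop E ⇒ fox pop fox that that that pop pop pop fox pop pop pop fox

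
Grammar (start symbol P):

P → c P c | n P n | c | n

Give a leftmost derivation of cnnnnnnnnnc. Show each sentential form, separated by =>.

P => cPc => cnPnc => cnnPnnc => cnnnPnnnc => cnnnnPnnnnc => cnnnnnnnnnc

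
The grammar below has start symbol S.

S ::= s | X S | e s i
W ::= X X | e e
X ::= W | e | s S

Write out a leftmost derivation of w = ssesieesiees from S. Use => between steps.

S => XS => sSS => sXSS => ssSSS => ssesiSS => ssesiXSS => ssesieSS => ssesieesiS => ssesieesiXS => ssesieesiWS => ssesieesieeS => ssesieesiees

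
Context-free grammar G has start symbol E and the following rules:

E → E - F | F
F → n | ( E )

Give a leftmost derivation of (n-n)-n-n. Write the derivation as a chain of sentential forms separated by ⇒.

E ⇒ E-F ⇒ E-F-F ⇒ F-F-F ⇒ (E)-F-F ⇒ (E-F)-F-F ⇒ (F-F)-F-F ⇒ (n-F)-F-F ⇒ (n-n)-F-F ⇒ (n-n)-n-F ⇒ (n-n)-n-n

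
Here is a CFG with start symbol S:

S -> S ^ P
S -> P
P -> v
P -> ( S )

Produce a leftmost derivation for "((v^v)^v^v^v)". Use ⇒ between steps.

S ⇒ P ⇒ (S) ⇒ (S^P) ⇒ (S^P^P) ⇒ (S^P^P^P) ⇒ (P^P^P^P) ⇒ ((S)^P^P^P) ⇒ ((S^P)^P^P^P) ⇒ ((P^P)^P^P^P) ⇒ ((v^P)^P^P^P) ⇒ ((v^v)^P^P^P) ⇒ ((v^v)^v^P^P) ⇒ ((v^v)^v^v^P) ⇒ ((v^v)^v^v^v)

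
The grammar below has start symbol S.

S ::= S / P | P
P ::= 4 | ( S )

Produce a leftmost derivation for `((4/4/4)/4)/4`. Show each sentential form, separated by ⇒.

S ⇒ S/P ⇒ P/P ⇒ (S)/P ⇒ (S/P)/P ⇒ (P/P)/P ⇒ ((S)/P)/P ⇒ ((S/P)/P)/P ⇒ ((S/P/P)/P)/P ⇒ ((P/P/P)/P)/P ⇒ ((4/P/P)/P)/P ⇒ ((4/4/P)/P)/P ⇒ ((4/4/4)/P)/P ⇒ ((4/4/4)/4)/P ⇒ ((4/4/4)/4)/4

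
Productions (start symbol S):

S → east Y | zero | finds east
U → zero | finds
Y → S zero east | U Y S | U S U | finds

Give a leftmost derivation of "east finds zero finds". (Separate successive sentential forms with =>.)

S => east Y   [S → east Y]
east Y => east U S U   [Y → U S U]
east U S U => east finds S U   [U → finds]
east finds S U => east finds zero U   [S → zero]
east finds zero U => east finds zero finds   [U → finds]

S => east Y => east U S U => east finds S U => east finds zero U => east finds zero finds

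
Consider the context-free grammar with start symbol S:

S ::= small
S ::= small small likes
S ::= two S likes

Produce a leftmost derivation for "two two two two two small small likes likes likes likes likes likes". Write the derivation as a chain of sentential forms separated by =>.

S => two S likes => two two S likes likes => two two two S likes likes likes => two two two two S likes likes likes likes => two two two two two S likes likes likes likes likes => two two two two two small small likes likes likes likes likes likes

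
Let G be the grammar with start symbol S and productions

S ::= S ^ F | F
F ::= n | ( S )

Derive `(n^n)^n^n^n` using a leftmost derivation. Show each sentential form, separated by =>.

S => S^F   [S ::= S ^ F]
S^F => S^F^F   [S ::= S ^ F]
S^F^F => S^F^F^F   [S ::= S ^ F]
S^F^F^F => F^F^F^F   [S ::= F]
F^F^F^F => (S)^F^F^F   [F ::= ( S )]
(S)^F^F^F => (S^F)^F^F^F   [S ::= S ^ F]
(S^F)^F^F^F => (F^F)^F^F^F   [S ::= F]
(F^F)^F^F^F => (n^F)^F^F^F   [F ::= n]
(n^F)^F^F^F => (n^n)^F^F^F   [F ::= n]
(n^n)^F^F^F => (n^n)^n^F^F   [F ::= n]
(n^n)^n^F^F => (n^n)^n^n^F   [F ::= n]
(n^n)^n^n^F => (n^n)^n^n^n   [F ::= n]

S=>S^F=>S^F^F=>S^F^F^F=>F^F^F^F=>(S)^F^F^F=>(S^F)^F^F^F=>(F^F)^F^F^F=>(n^F)^F^F^F=>(n^n)^F^F^F=>(n^n)^n^F^F=>(n^n)^n^n^F=>(n^n)^n^n^n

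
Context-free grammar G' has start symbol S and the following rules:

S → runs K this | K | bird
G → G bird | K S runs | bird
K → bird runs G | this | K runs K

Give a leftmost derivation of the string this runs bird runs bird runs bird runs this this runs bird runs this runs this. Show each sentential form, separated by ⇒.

S ⇒ K ⇒ K runs K ⇒ K runs K runs K ⇒ this runs K runs K ⇒ this runs K runs K runs K ⇒ this runs bird runs G runs K runs K ⇒ this runs bird runs G bird runs K runs K ⇒ this runs bird runs K S runs bird runs K runs K ⇒ this runs bird runs bird runs G S runs bird runs K runs K ⇒ this runs bird runs bird runs bird S runs bird runs K runs K ⇒ this runs bird runs bird runs bird runs K this runs bird runs K runs K ⇒ this runs bird runs bird runs bird runs this this runs bird runs K runs K ⇒ this runs bird runs bird runs bird runs this this runs bird runs this runs K ⇒ this runs bird runs bird runs bird runs this this runs bird runs this runs this

S ⇒ K   [S → K]
K ⇒ K runs K   [K → K runs K]
K runs K ⇒ K runs K runs K   [K → K runs K]
K runs K runs K ⇒ this runs K runs K   [K → this]
this runs K runs K ⇒ this runs K runs K runs K   [K → K runs K]
this runs K runs K runs K ⇒ this runs bird runs G runs K runs K   [K → bird runs G]
this runs bird runs G runs K runs K ⇒ this runs bird runs G bird runs K runs K   [G → G bird]
this runs bird runs G bird runs K runs K ⇒ this runs bird runs K S runs bird runs K runs K   [G → K S runs]
this runs bird runs K S runs bird runs K runs K ⇒ this runs bird runs bird runs G S runs bird runs K runs K   [K → bird runs G]
this runs bird runs bird runs G S runs bird runs K runs K ⇒ this runs bird runs bird runs bird S runs bird runs K runs K   [G → bird]
this runs bird runs bird runs bird S runs bird runs K runs K ⇒ this runs bird runs bird runs bird runs K this runs bird runs K runs K   [S → runs K this]
this runs bird runs bird runs bird runs K this runs bird runs K runs K ⇒ this runs bird runs bird runs bird runs this this runs bird runs K runs K   [K → this]
this runs bird runs bird runs bird runs this this runs bird runs K runs K ⇒ this runs bird runs bird runs bird runs this this runs bird runs this runs K   [K → this]
this runs bird runs bird runs bird runs this this runs bird runs this runs K ⇒ this runs bird runs bird runs bird runs this this runs bird runs this runs this   [K → this]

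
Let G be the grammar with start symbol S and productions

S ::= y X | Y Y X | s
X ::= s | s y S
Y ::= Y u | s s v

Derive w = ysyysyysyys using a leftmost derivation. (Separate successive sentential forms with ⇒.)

S ⇒ yX   [S ::= y X]
yX ⇒ ysyS   [X ::= s y S]
ysyS ⇒ ysyyX   [S ::= y X]
ysyyX ⇒ ysyysyS   [X ::= s y S]
ysyysyS ⇒ ysyysyyX   [S ::= y X]
ysyysyyX ⇒ ysyysyysyS   [X ::= s y S]
ysyysyysyS ⇒ ysyysyysyyX   [S ::= y X]
ysyysyysyyX ⇒ ysyysyysyys   [X ::= s]

S ⇒ yX ⇒ ysyS ⇒ ysyyX ⇒ ysyysyS ⇒ ysyysyyX ⇒ ysyysyysyS ⇒ ysyysyysyyX ⇒ ysyysyysyys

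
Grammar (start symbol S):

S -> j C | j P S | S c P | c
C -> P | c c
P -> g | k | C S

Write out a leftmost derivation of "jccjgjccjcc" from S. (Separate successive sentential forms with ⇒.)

S ⇒ jPS   [S -> j P S]
jPS ⇒ jCSS   [P -> C S]
jCSS ⇒ jccSS   [C -> c c]
jccSS ⇒ jccjCS   [S -> j C]
jccjCS ⇒ jccjPS   [C -> P]
jccjPS ⇒ jccjgS   [P -> g]
jccjgS ⇒ jccjgjC   [S -> j C]
jccjgjC ⇒ jccjgjP   [C -> P]
jccjgjP ⇒ jccjgjCS   [P -> C S]
jccjgjCS ⇒ jccjgjccS   [C -> c c]
jccjgjccS ⇒ jccjgjccjC   [S -> j C]
jccjgjccjC ⇒ jccjgjccjcc   [C -> c c]

S⇒jPS⇒jCSS⇒jccSS⇒jccjCS⇒jccjPS⇒jccjgS⇒jccjgjC⇒jccjgjP⇒jccjgjCS⇒jccjgjccS⇒jccjgjccjC⇒jccjgjccjcc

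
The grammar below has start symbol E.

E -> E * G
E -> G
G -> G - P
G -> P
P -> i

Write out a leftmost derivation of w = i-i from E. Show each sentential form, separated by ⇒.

E ⇒ G ⇒ G-P ⇒ P-P ⇒ i-P ⇒ i-i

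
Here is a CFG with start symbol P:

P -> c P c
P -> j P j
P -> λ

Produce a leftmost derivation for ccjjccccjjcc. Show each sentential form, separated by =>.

P=>cPc=>ccPcc=>ccjPjcc=>ccjjPjjcc=>ccjjcPcjjcc=>ccjjccPccjjcc=>ccjjccccjjcc

P => cPc   [P -> c P c]
cPc => ccPcc   [P -> c P c]
ccPcc => ccjPjcc   [P -> j P j]
ccjPjcc => ccjjPjjcc   [P -> j P j]
ccjjPjjcc => ccjjcPcjjcc   [P -> c P c]
ccjjcPcjjcc => ccjjccPccjjcc   [P -> c P c]
ccjjccPccjjcc => ccjjccccjjcc   [P -> λ]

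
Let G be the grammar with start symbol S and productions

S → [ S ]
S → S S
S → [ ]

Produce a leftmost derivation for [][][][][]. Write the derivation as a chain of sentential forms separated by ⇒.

S ⇒ SS ⇒ SSS ⇒ []SS ⇒ []SSS ⇒ []SSSS ⇒ [][]SSS ⇒ [][][]SS ⇒ [][][][]S ⇒ [][][][][]

S ⇒ SS   [S → S S]
SS ⇒ SSS   [S → S S]
SSS ⇒ []SS   [S → [ ]]
[]SS ⇒ []SSS   [S → S S]
[]SSS ⇒ []SSSS   [S → S S]
[]SSSS ⇒ [][]SSS   [S → [ ]]
[][]SSS ⇒ [][][]SS   [S → [ ]]
[][][]SS ⇒ [][][][]S   [S → [ ]]
[][][][]S ⇒ [][][][][]   [S → [ ]]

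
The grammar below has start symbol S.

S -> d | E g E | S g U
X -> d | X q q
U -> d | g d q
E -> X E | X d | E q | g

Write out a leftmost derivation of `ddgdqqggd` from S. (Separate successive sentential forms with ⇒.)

S ⇒ SgU ⇒ EgEgU ⇒ XdgEgU ⇒ ddgEgU ⇒ ddgXEgU ⇒ ddgXqqEgU ⇒ ddgdqqEgU ⇒ ddgdqqggU ⇒ ddgdqqggd

S ⇒ SgU   [S -> S g U]
SgU ⇒ EgEgU   [S -> E g E]
EgEgU ⇒ XdgEgU   [E -> X d]
XdgEgU ⇒ ddgEgU   [X -> d]
ddgEgU ⇒ ddgXEgU   [E -> X E]
ddgXEgU ⇒ ddgXqqEgU   [X -> X q q]
ddgXqqEgU ⇒ ddgdqqEgU   [X -> d]
ddgdqqEgU ⇒ ddgdqqggU   [E -> g]
ddgdqqggU ⇒ ddgdqqggd   [U -> d]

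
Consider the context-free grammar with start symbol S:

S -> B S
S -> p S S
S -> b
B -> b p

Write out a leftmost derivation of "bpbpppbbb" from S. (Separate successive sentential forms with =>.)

S => BS   [S -> B S]
BS => bpS   [B -> b p]
bpS => bpBS   [S -> B S]
bpBS => bpbpS   [B -> b p]
bpbpS => bpbppSS   [S -> p S S]
bpbppSS => bpbpppSSS   [S -> p S S]
bpbpppSSS => bpbpppbSS   [S -> b]
bpbpppbSS => bpbpppbbS   [S -> b]
bpbpppbbS => bpbpppbbb   [S -> b]

S => BS => bpS => bpBS => bpbpS => bpbppSS => bpbpppSSS => bpbpppbSS => bpbpppbbS => bpbpppbbb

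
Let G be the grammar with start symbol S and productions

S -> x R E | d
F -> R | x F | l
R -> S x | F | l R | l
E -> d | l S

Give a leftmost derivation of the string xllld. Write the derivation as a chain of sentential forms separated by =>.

S => xRE   [S -> x R E]
xRE => xlRE   [R -> l R]
xlRE => xllE   [R -> l]
xllE => xlllS   [E -> l S]
xlllS => xllld   [S -> d]

S => xRE => xlRE => xllE => xlllS => xllld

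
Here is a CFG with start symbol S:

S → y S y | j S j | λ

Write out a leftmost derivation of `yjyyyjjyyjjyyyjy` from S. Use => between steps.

S=>ySy=>yjSjy=>yjySyjy=>yjyySyyjy=>yjyyySyyyjy=>yjyyyjSjyyyjy=>yjyyyjjSjjyyyjy=>yjyyyjjySyjjyyyjy=>yjyyyjjyyjjyyyjy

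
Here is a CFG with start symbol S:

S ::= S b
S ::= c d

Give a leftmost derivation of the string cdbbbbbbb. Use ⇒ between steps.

S ⇒ Sb   [S ::= S b]
Sb ⇒ Sbb   [S ::= S b]
Sbb ⇒ Sbbb   [S ::= S b]
Sbbb ⇒ Sbbbb   [S ::= S b]
Sbbbb ⇒ Sbbbbb   [S ::= S b]
Sbbbbb ⇒ Sbbbbbb   [S ::= S b]
Sbbbbbb ⇒ Sbbbbbbb   [S ::= S b]
Sbbbbbbb ⇒ cdbbbbbbb   [S ::= c d]

S ⇒ Sb ⇒ Sbb ⇒ Sbbb ⇒ Sbbbb ⇒ Sbbbbb ⇒ Sbbbbbb ⇒ Sbbbbbbb ⇒ cdbbbbbbb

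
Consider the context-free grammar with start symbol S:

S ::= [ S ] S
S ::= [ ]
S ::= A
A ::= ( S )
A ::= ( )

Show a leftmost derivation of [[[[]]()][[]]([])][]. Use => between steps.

S => [S]S   [S ::= [ S ] S]
[S]S => [[S]S]S   [S ::= [ S ] S]
[[S]S]S => [[[S]S]S]S   [S ::= [ S ] S]
[[[S]S]S]S => [[[[]]S]S]S   [S ::= [ ]]
[[[[]]S]S]S => [[[[]]A]S]S   [S ::= A]
[[[[]]A]S]S => [[[[]]()]S]S   [A ::= ( )]
[[[[]]()]S]S => [[[[]]()][S]S]S   [S ::= [ S ] S]
[[[[]]()][S]S]S => [[[[]]()][[]]S]S   [S ::= [ ]]
[[[[]]()][[]]S]S => [[[[]]()][[]]A]S   [S ::= A]
[[[[]]()][[]]A]S => [[[[]]()][[]](S)]S   [A ::= ( S )]
[[[[]]()][[]](S)]S => [[[[]]()][[]]([])]S   [S ::= [ ]]
[[[[]]()][[]]([])]S => [[[[]]()][[]]([])][]   [S ::= [ ]]

S => [S]S => [[S]S]S => [[[S]S]S]S => [[[[]]S]S]S => [[[[]]A]S]S => [[[[]]()]S]S => [[[[]]()][S]S]S => [[[[]]()][[]]S]S => [[[[]]()][[]]A]S => [[[[]]()][[]](S)]S => [[[[]]()][[]]([])]S => [[[[]]()][[]]([])][]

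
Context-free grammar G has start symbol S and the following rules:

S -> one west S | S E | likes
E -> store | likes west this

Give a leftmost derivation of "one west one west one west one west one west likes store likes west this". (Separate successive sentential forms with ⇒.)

S ⇒ one west S ⇒ one west one west S ⇒ one west one west one west S ⇒ one west one west one west one west S ⇒ one west one west one west one west S E ⇒ one west one west one west one west one west S E ⇒ one west one west one west one west one west S E E ⇒ one west one west one west one west one west likes E E ⇒ one west one west one west one west one west likes store E ⇒ one west one west one west one west one west likes store likes west this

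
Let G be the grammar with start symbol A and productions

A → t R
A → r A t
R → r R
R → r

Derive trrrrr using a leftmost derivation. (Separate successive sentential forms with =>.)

A => tR => trR => trrR => trrrR => trrrrR => trrrrr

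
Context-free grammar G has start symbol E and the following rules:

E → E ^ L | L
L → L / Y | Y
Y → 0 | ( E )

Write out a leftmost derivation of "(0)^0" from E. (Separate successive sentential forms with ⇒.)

E ⇒ E^L   [E → E ^ L]
E^L ⇒ L^L   [E → L]
L^L ⇒ Y^L   [L → Y]
Y^L ⇒ (E)^L   [Y → ( E )]
(E)^L ⇒ (L)^L   [E → L]
(L)^L ⇒ (Y)^L   [L → Y]
(Y)^L ⇒ (0)^L   [Y → 0]
(0)^L ⇒ (0)^Y   [L → Y]
(0)^Y ⇒ (0)^0   [Y → 0]

E ⇒ E^L ⇒ L^L ⇒ Y^L ⇒ (E)^L ⇒ (L)^L ⇒ (Y)^L ⇒ (0)^L ⇒ (0)^Y ⇒ (0)^0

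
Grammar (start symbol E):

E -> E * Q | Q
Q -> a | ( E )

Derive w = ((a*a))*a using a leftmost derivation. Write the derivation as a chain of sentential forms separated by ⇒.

E ⇒ E*Q   [E -> E * Q]
E*Q ⇒ Q*Q   [E -> Q]
Q*Q ⇒ (E)*Q   [Q -> ( E )]
(E)*Q ⇒ (Q)*Q   [E -> Q]
(Q)*Q ⇒ ((E))*Q   [Q -> ( E )]
((E))*Q ⇒ ((E*Q))*Q   [E -> E * Q]
((E*Q))*Q ⇒ ((Q*Q))*Q   [E -> Q]
((Q*Q))*Q ⇒ ((a*Q))*Q   [Q -> a]
((a*Q))*Q ⇒ ((a*a))*Q   [Q -> a]
((a*a))*Q ⇒ ((a*a))*a   [Q -> a]

E ⇒ E*Q ⇒ Q*Q ⇒ (E)*Q ⇒ (Q)*Q ⇒ ((E))*Q ⇒ ((E*Q))*Q ⇒ ((Q*Q))*Q ⇒ ((a*Q))*Q ⇒ ((a*a))*Q ⇒ ((a*a))*a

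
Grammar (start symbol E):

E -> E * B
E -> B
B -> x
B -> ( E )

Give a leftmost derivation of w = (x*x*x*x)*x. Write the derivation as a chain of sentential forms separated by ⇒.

E ⇒ E*B   [E -> E * B]
E*B ⇒ B*B   [E -> B]
B*B ⇒ (E)*B   [B -> ( E )]
(E)*B ⇒ (E*B)*B   [E -> E * B]
(E*B)*B ⇒ (E*B*B)*B   [E -> E * B]
(E*B*B)*B ⇒ (E*B*B*B)*B   [E -> E * B]
(E*B*B*B)*B ⇒ (B*B*B*B)*B   [E -> B]
(B*B*B*B)*B ⇒ (x*B*B*B)*B   [B -> x]
(x*B*B*B)*B ⇒ (x*x*B*B)*B   [B -> x]
(x*x*B*B)*B ⇒ (x*x*x*B)*B   [B -> x]
(x*x*x*B)*B ⇒ (x*x*x*x)*B   [B -> x]
(x*x*x*x)*B ⇒ (x*x*x*x)*x   [B -> x]

E⇒E*B⇒B*B⇒(E)*B⇒(E*B)*B⇒(E*B*B)*B⇒(E*B*B*B)*B⇒(B*B*B*B)*B⇒(x*B*B*B)*B⇒(x*x*B*B)*B⇒(x*x*x*B)*B⇒(x*x*x*x)*B⇒(x*x*x*x)*x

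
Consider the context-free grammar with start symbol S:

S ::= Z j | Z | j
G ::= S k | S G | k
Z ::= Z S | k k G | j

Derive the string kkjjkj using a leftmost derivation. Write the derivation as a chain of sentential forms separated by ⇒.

S ⇒ Zj   [S ::= Z j]
Zj ⇒ kkGj   [Z ::= k k G]
kkGj ⇒ kkSGj   [G ::= S G]
kkSGj ⇒ kkZGj   [S ::= Z]
kkZGj ⇒ kkjGj   [Z ::= j]
kkjGj ⇒ kkjSkj   [G ::= S k]
kkjSkj ⇒ kkjZkj   [S ::= Z]
kkjZkj ⇒ kkjjkj   [Z ::= j]

S ⇒ Zj ⇒ kkGj ⇒ kkSGj ⇒ kkZGj ⇒ kkjGj ⇒ kkjSkj ⇒ kkjZkj ⇒ kkjjkj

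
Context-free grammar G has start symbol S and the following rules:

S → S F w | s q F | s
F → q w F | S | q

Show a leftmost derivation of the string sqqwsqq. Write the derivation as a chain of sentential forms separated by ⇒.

S⇒sqF⇒sqqwF⇒sqqwS⇒sqqwsqF⇒sqqwsqq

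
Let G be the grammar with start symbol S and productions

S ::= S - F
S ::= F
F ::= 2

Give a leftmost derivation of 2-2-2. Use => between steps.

S => S-F   [S ::= S - F]
S-F => S-F-F   [S ::= S - F]
S-F-F => F-F-F   [S ::= F]
F-F-F => 2-F-F   [F ::= 2]
2-F-F => 2-2-F   [F ::= 2]
2-2-F => 2-2-2   [F ::= 2]

S => S-F => S-F-F => F-F-F => 2-F-F => 2-2-F => 2-2-2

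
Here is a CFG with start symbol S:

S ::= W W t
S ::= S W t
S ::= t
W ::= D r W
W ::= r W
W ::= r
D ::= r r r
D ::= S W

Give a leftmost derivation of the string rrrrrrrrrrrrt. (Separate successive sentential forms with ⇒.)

S⇒WWt⇒rWWt⇒rrWWt⇒rrDrWWt⇒rrrrrrWWt⇒rrrrrrrWt⇒rrrrrrrDrWt⇒rrrrrrrrrrrWt⇒rrrrrrrrrrrrt

S ⇒ WWt   [S ::= W W t]
WWt ⇒ rWWt   [W ::= r W]
rWWt ⇒ rrWWt   [W ::= r W]
rrWWt ⇒ rrDrWWt   [W ::= D r W]
rrDrWWt ⇒ rrrrrrWWt   [D ::= r r r]
rrrrrrWWt ⇒ rrrrrrrWt   [W ::= r]
rrrrrrrWt ⇒ rrrrrrrDrWt   [W ::= D r W]
rrrrrrrDrWt ⇒ rrrrrrrrrrrWt   [D ::= r r r]
rrrrrrrrrrrWt ⇒ rrrrrrrrrrrrt   [W ::= r]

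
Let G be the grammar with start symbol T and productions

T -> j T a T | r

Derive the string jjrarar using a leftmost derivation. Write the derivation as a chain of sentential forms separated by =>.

T => jTaT   [T -> j T a T]
jTaT => jjTaTaT   [T -> j T a T]
jjTaTaT => jjraTaT   [T -> r]
jjraTaT => jjraraT   [T -> r]
jjraraT => jjrarar   [T -> r]

T => jTaT => jjTaTaT => jjraTaT => jjraraT => jjrarar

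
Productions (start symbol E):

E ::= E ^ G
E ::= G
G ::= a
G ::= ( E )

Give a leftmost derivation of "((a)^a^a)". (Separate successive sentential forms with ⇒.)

E ⇒ G   [E ::= G]
G ⇒ (E)   [G ::= ( E )]
(E) ⇒ (E^G)   [E ::= E ^ G]
(E^G) ⇒ (E^G^G)   [E ::= E ^ G]
(E^G^G) ⇒ (G^G^G)   [E ::= G]
(G^G^G) ⇒ ((E)^G^G)   [G ::= ( E )]
((E)^G^G) ⇒ ((G)^G^G)   [E ::= G]
((G)^G^G) ⇒ ((a)^G^G)   [G ::= a]
((a)^G^G) ⇒ ((a)^a^G)   [G ::= a]
((a)^a^G) ⇒ ((a)^a^a)   [G ::= a]

E ⇒ G ⇒ (E) ⇒ (E^G) ⇒ (E^G^G) ⇒ (G^G^G) ⇒ ((E)^G^G) ⇒ ((G)^G^G) ⇒ ((a)^G^G) ⇒ ((a)^a^G) ⇒ ((a)^a^a)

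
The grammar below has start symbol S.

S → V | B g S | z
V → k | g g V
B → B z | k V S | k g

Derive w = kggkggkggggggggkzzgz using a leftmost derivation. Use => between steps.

S => BgS => kggS => kggBgS => kggkggS => kggkggBgS => kggkggBzgS => kggkggkVSzgS => kggkggkggVSzgS => kggkggkggggVSzgS => kggkggkggggggVSzgS => kggkggkggggggggVSzgS => kggkggkggggggggkSzgS => kggkggkggggggggkzzgS => kggkggkggggggggkzzgz

S => BgS   [S → B g S]
BgS => kggS   [B → k g]
kggS => kggBgS   [S → B g S]
kggBgS => kggkggS   [B → k g]
kggkggS => kggkggBgS   [S → B g S]
kggkggBgS => kggkggBzgS   [B → B z]
kggkggBzgS => kggkggkVSzgS   [B → k V S]
kggkggkVSzgS => kggkggkggVSzgS   [V → g g V]
kggkggkggVSzgS => kggkggkggggVSzgS   [V → g g V]
kggkggkggggVSzgS => kggkggkggggggVSzgS   [V → g g V]
kggkggkggggggVSzgS => kggkggkggggggggVSzgS   [V → g g V]
kggkggkggggggggVSzgS => kggkggkggggggggkSzgS   [V → k]
kggkggkggggggggkSzgS => kggkggkggggggggkzzgS   [S → z]
kggkggkggggggggkzzgS => kggkggkggggggggkzzgz   [S → z]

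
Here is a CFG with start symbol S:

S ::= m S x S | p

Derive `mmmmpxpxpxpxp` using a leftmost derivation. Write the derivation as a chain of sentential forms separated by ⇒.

S ⇒ mSxS ⇒ mmSxSxS ⇒ mmmSxSxSxS ⇒ mmmmSxSxSxSxS ⇒ mmmmpxSxSxSxS ⇒ mmmmpxpxSxSxS ⇒ mmmmpxpxpxSxS ⇒ mmmmpxpxpxpxS ⇒ mmmmpxpxpxpxp

S ⇒ mSxS   [S ::= m S x S]
mSxS ⇒ mmSxSxS   [S ::= m S x S]
mmSxSxS ⇒ mmmSxSxSxS   [S ::= m S x S]
mmmSxSxSxS ⇒ mmmmSxSxSxSxS   [S ::= m S x S]
mmmmSxSxSxSxS ⇒ mmmmpxSxSxSxS   [S ::= p]
mmmmpxSxSxSxS ⇒ mmmmpxpxSxSxS   [S ::= p]
mmmmpxpxSxSxS ⇒ mmmmpxpxpxSxS   [S ::= p]
mmmmpxpxpxSxS ⇒ mmmmpxpxpxpxS   [S ::= p]
mmmmpxpxpxpxS ⇒ mmmmpxpxpxpxp   [S ::= p]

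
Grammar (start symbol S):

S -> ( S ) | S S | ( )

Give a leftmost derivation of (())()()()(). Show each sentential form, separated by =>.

S=>SS=>SSS=>SSSS=>SSSSS=>(S)SSSS=>(())SSSS=>(())()SSS=>(())()()SS=>(())()()()S=>(())()()()()

S => SS   [S -> S S]
SS => SSS   [S -> S S]
SSS => SSSS   [S -> S S]
SSSS => SSSSS   [S -> S S]
SSSSS => (S)SSSS   [S -> ( S )]
(S)SSSS => (())SSSS   [S -> ( )]
(())SSSS => (())()SSS   [S -> ( )]
(())()SSS => (())()()SS   [S -> ( )]
(())()()SS => (())()()()S   [S -> ( )]
(())()()()S => (())()()()()   [S -> ( )]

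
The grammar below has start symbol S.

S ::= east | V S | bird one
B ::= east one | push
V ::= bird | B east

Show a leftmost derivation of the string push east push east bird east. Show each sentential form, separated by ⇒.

S ⇒ V S ⇒ B east S ⇒ push east S ⇒ push east V S ⇒ push east B east S ⇒ push east push east S ⇒ push east push east V S ⇒ push east push east bird S ⇒ push east push east bird east

S ⇒ V S   [S ::= V S]
V S ⇒ B east S   [V ::= B east]
B east S ⇒ push east S   [B ::= push]
push east S ⇒ push east V S   [S ::= V S]
push east V S ⇒ push east B east S   [V ::= B east]
push east B east S ⇒ push east push east S   [B ::= push]
push east push east S ⇒ push east push east V S   [S ::= V S]
push east push east V S ⇒ push east push east bird S   [V ::= bird]
push east push east bird S ⇒ push east push east bird east   [S ::= east]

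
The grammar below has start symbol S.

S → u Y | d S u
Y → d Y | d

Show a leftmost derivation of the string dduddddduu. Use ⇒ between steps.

S ⇒ dSu   [S → d S u]
dSu ⇒ ddSuu   [S → d S u]
ddSuu ⇒ dduYuu   [S → u Y]
dduYuu ⇒ ddudYuu   [Y → d Y]
ddudYuu ⇒ dduddYuu   [Y → d Y]
dduddYuu ⇒ ddudddYuu   [Y → d Y]
ddudddYuu ⇒ dduddddYuu   [Y → d Y]
dduddddYuu ⇒ dduddddduu   [Y → d]

S⇒dSu⇒ddSuu⇒dduYuu⇒ddudYuu⇒dduddYuu⇒ddudddYuu⇒dduddddYuu⇒dduddddduu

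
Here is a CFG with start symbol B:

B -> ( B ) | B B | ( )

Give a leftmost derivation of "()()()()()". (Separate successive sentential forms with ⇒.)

B⇒BB⇒BBB⇒()BB⇒()BBB⇒()BBBB⇒()()BBB⇒()()()BB⇒()()()()B⇒()()()()()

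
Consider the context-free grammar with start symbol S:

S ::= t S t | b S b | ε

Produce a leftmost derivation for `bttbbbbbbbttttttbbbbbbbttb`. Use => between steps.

S => bSb   [S ::= b S b]
bSb => btStb   [S ::= t S t]
btStb => bttSttb   [S ::= t S t]
bttSttb => bttbSbttb   [S ::= b S b]
bttbSbttb => bttbbSbbttb   [S ::= b S b]
bttbbSbbttb => bttbbbSbbbttb   [S ::= b S b]
bttbbbSbbbttb => bttbbbbSbbbbttb   [S ::= b S b]
bttbbbbSbbbbttb => bttbbbbbSbbbbbttb   [S ::= b S b]
bttbbbbbSbbbbbttb => bttbbbbbbSbbbbbbttb   [S ::= b S b]
bttbbbbbbSbbbbbbttb => bttbbbbbbbSbbbbbbbttb   [S ::= b S b]
bttbbbbbbbSbbbbbbbttb => bttbbbbbbbtStbbbbbbbttb   [S ::= t S t]
bttbbbbbbbtStbbbbbbbttb => bttbbbbbbbttSttbbbbbbbttb   [S ::= t S t]
bttbbbbbbbttSttbbbbbbbttb => bttbbbbbbbtttStttbbbbbbbttb   [S ::= t S t]
bttbbbbbbbtttStttbbbbbbbttb => bttbbbbbbbttttttbbbbbbbttb   [S ::= ε]

S => bSb => btStb => bttSttb => bttbSbttb => bttbbSbbttb => bttbbbSbbbttb => bttbbbbSbbbbttb => bttbbbbbSbbbbbttb => bttbbbbbbSbbbbbbttb => bttbbbbbbbSbbbbbbbttb => bttbbbbbbbtStbbbbbbbttb => bttbbbbbbbttSttbbbbbbbttb => bttbbbbbbbtttStttbbbbbbbttb => bttbbbbbbbttttttbbbbbbbttb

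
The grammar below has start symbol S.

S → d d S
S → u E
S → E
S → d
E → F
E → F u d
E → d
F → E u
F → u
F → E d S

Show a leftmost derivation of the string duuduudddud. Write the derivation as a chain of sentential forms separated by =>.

S => E   [S → E]
E => Fud   [E → F u d]
Fud => EdSud   [F → E d S]
EdSud => FuddSud   [E → F u d]
FuddSud => EuuddSud   [F → E u]
EuuddSud => FuduuddSud   [E → F u d]
FuduuddSud => EuuduuddSud   [F → E u]
EuuduuddSud => duuduuddSud   [E → d]
duuduuddSud => duuduudddud   [S → d]

S => E => Fud => EdSud => FuddSud => EuuddSud => FuduuddSud => EuuduuddSud => duuduuddSud => duuduudddud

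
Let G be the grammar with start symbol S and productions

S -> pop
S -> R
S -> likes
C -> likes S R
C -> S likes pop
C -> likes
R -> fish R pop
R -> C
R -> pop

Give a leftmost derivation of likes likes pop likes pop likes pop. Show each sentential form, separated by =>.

S => R   [S -> R]
R => C   [R -> C]
C => S likes pop   [C -> S likes pop]
S likes pop => R likes pop   [S -> R]
R likes pop => C likes pop   [R -> C]
C likes pop => S likes pop likes pop   [C -> S likes pop]
S likes pop likes pop => R likes pop likes pop   [S -> R]
R likes pop likes pop => C likes pop likes pop   [R -> C]
C likes pop likes pop => S likes pop likes pop likes pop   [C -> S likes pop]
S likes pop likes pop likes pop => R likes pop likes pop likes pop   [S -> R]
R likes pop likes pop likes pop => C likes pop likes pop likes pop   [R -> C]
C likes pop likes pop likes pop => likes likes pop likes pop likes pop   [C -> likes]

S => R => C => S likes pop => R likes pop => C likes pop => S likes pop likes pop => R likes pop likes pop => C likes pop likes pop => S likes pop likes pop likes pop => R likes pop likes pop likes pop => C likes pop likes pop likes pop => likes likes pop likes pop likes pop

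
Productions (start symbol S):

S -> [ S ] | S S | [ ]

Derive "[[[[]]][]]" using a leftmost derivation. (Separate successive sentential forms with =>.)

S => [S]   [S -> [ S ]]
[S] => [SS]   [S -> S S]
[SS] => [[S]S]   [S -> [ S ]]
[[S]S] => [[[S]]S]   [S -> [ S ]]
[[[S]]S] => [[[[]]]S]   [S -> [ ]]
[[[[]]]S] => [[[[]]][]]   [S -> [ ]]

S=>[S]=>[SS]=>[[S]S]=>[[[S]]S]=>[[[[]]]S]=>[[[[]]][]]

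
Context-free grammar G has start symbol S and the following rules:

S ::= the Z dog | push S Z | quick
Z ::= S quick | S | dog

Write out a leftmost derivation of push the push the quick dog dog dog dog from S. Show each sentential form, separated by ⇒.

S ⇒ push S Z   [S ::= push S Z]
push S Z ⇒ push the Z dog Z   [S ::= the Z dog]
push the Z dog Z ⇒ push the S dog Z   [Z ::= S]
push the S dog Z ⇒ push the push S Z dog Z   [S ::= push S Z]
push the push S Z dog Z ⇒ push the push the Z dog Z dog Z   [S ::= the Z dog]
push the push the Z dog Z dog Z ⇒ push the push the S dog Z dog Z   [Z ::= S]
push the push the S dog Z dog Z ⇒ push the push the quick dog Z dog Z   [S ::= quick]
push the push the quick dog Z dog Z ⇒ push the push the quick dog dog dog Z   [Z ::= dog]
push the push the quick dog dog dog Z ⇒ push the push the quick dog dog dog dog   [Z ::= dog]

S ⇒ push S Z ⇒ push the Z dog Z ⇒ push the S dog Z ⇒ push the push S Z dog Z ⇒ push the push the Z dog Z dog Z ⇒ push the push the S dog Z dog Z ⇒ push the push the quick dog Z dog Z ⇒ push the push the quick dog dog dog Z ⇒ push the push the quick dog dog dog dog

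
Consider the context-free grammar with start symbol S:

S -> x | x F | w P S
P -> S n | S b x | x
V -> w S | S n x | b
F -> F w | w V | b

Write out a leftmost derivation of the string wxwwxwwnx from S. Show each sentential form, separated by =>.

S=>wPS=>wSnS=>wxFnS=>wxFwnS=>wxFwwnS=>wxwVwwnS=>wxwwSwwnS=>wxwwxwwnS=>wxwwxwwnx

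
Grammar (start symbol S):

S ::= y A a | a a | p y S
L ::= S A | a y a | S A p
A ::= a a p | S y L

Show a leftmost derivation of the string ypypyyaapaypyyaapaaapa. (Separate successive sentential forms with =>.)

S => yAa => ySyLa => ypySyLa => ypypySyLa => ypypyyAayLa => ypypyyaapayLa => ypypyyaapaySAa => ypypyyaapaypySAa => ypypyyaapaypyyAaAa => ypypyyaapaypyyaapaAa => ypypyyaapaypyyaapaaapa

S => yAa   [S ::= y A a]
yAa => ySyLa   [A ::= S y L]
ySyLa => ypySyLa   [S ::= p y S]
ypySyLa => ypypySyLa   [S ::= p y S]
ypypySyLa => ypypyyAayLa   [S ::= y A a]
ypypyyAayLa => ypypyyaapayLa   [A ::= a a p]
ypypyyaapayLa => ypypyyaapaySAa   [L ::= S A]
ypypyyaapaySAa => ypypyyaapaypySAa   [S ::= p y S]
ypypyyaapaypySAa => ypypyyaapaypyyAaAa   [S ::= y A a]
ypypyyaapaypyyAaAa => ypypyyaapaypyyaapaAa   [A ::= a a p]
ypypyyaapaypyyaapaAa => ypypyyaapaypyyaapaaapa   [A ::= a a p]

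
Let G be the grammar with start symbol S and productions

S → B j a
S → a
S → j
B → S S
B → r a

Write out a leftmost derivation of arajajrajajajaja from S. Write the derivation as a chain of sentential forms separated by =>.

S => Bja => SSja => aSja => aBjaja => aSSjaja => aBjaSjaja => arajaSjaja => arajaBjajaja => arajaSSjajaja => arajajSjajaja => arajajBjajajaja => arajajrajajajaja

S => Bja   [S → B j a]
Bja => SSja   [B → S S]
SSja => aSja   [S → a]
aSja => aBjaja   [S → B j a]
aBjaja => aSSjaja   [B → S S]
aSSjaja => aBjaSjaja   [S → B j a]
aBjaSjaja => arajaSjaja   [B → r a]
arajaSjaja => arajaBjajaja   [S → B j a]
arajaBjajaja => arajaSSjajaja   [B → S S]
arajaSSjajaja => arajajSjajaja   [S → j]
arajajSjajaja => arajajBjajajaja   [S → B j a]
arajajBjajajaja => arajajrajajajaja   [B → r a]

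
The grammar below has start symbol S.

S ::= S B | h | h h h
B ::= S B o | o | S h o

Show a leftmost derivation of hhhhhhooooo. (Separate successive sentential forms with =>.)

S=>SB=>SBB=>SBBB=>hBBB=>hSBoBB=>hSBBoBB=>hhhhBBoBB=>hhhhShoBoBB=>hhhhhhoBoBB=>hhhhhhoooBB=>hhhhhhooooB=>hhhhhhooooo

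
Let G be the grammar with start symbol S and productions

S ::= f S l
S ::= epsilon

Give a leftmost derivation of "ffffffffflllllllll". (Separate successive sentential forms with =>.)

S=>fSl=>ffSll=>fffSlll=>ffffSllll=>fffffSlllll=>ffffffSllllll=>fffffffSlllllll=>ffffffffSllllllll=>fffffffffSlllllllll=>ffffffffflllllllll

S => fSl   [S ::= f S l]
fSl => ffSll   [S ::= f S l]
ffSll => fffSlll   [S ::= f S l]
fffSlll => ffffSllll   [S ::= f S l]
ffffSllll => fffffSlllll   [S ::= f S l]
fffffSlllll => ffffffSllllll   [S ::= f S l]
ffffffSllllll => fffffffSlllllll   [S ::= f S l]
fffffffSlllllll => ffffffffSllllllll   [S ::= f S l]
ffffffffSllllllll => fffffffffSlllllllll   [S ::= f S l]
fffffffffSlllllllll => ffffffffflllllllll   [S ::= epsilon]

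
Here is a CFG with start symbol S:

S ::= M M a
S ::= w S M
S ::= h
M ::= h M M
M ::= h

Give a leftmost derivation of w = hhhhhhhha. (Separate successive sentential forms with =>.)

S => MMa => hMMMa => hhMMMMa => hhhMMMa => hhhhMMMMa => hhhhhMMMa => hhhhhhMMa => hhhhhhhMa => hhhhhhhha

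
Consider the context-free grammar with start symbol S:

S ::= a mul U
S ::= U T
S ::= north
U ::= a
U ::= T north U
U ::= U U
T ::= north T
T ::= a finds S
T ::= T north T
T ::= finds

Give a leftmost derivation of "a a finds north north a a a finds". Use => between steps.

S => U T => U U T => U U U T => a U U T => a U U U T => a T north U U U T => a a finds S north U U U T => a a finds north north U U U T => a a finds north north a U U T => a a finds north north a a U T => a a finds north north a a a T => a a finds north north a a a finds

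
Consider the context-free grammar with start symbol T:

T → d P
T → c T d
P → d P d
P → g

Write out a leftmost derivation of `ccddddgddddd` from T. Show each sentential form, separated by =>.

T => cTd => ccTdd => ccdPdd => ccddPddd => ccdddPdddd => ccddddPddddd => ccddddgddddd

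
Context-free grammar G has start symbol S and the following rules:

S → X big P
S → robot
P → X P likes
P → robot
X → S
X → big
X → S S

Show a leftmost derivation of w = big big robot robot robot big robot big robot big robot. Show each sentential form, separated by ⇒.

S ⇒ X big P ⇒ S S big P ⇒ X big P S big P ⇒ big big P S big P ⇒ big big robot S big P ⇒ big big robot X big P big P ⇒ big big robot S big P big P ⇒ big big robot X big P big P big P ⇒ big big robot S S big P big P big P ⇒ big big robot robot S big P big P big P ⇒ big big robot robot robot big P big P big P ⇒ big big robot robot robot big robot big P big P ⇒ big big robot robot robot big robot big robot big P ⇒ big big robot robot robot big robot big robot big robot

S ⇒ X big P   [S → X big P]
X big P ⇒ S S big P   [X → S S]
S S big P ⇒ X big P S big P   [S → X big P]
X big P S big P ⇒ big big P S big P   [X → big]
big big P S big P ⇒ big big robot S big P   [P → robot]
big big robot S big P ⇒ big big robot X big P big P   [S → X big P]
big big robot X big P big P ⇒ big big robot S big P big P   [X → S]
big big robot S big P big P ⇒ big big robot X big P big P big P   [S → X big P]
big big robot X big P big P big P ⇒ big big robot S S big P big P big P   [X → S S]
big big robot S S big P big P big P ⇒ big big robot robot S big P big P big P   [S → robot]
big big robot robot S big P big P big P ⇒ big big robot robot robot big P big P big P   [S → robot]
big big robot robot robot big P big P big P ⇒ big big robot robot robot big robot big P big P   [P → robot]
big big robot robot robot big robot big P big P ⇒ big big robot robot robot big robot big robot big P   [P → robot]
big big robot robot robot big robot big robot big P ⇒ big big robot robot robot big robot big robot big robot   [P → robot]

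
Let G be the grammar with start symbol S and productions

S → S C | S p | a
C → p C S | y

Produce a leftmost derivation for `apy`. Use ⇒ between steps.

S ⇒ SC ⇒ SpC ⇒ apC ⇒ apy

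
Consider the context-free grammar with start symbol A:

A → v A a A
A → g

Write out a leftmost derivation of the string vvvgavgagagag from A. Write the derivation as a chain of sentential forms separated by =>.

A=>vAaA=>vvAaAaA=>vvvAaAaAaA=>vvvgaAaAaA=>vvvgavAaAaAaA=>vvvgavgaAaAaA=>vvvgavgagaAaA=>vvvgavgagagaA=>vvvgavgagagag

A => vAaA   [A → v A a A]
vAaA => vvAaAaA   [A → v A a A]
vvAaAaA => vvvAaAaAaA   [A → v A a A]
vvvAaAaAaA => vvvgaAaAaA   [A → g]
vvvgaAaAaA => vvvgavAaAaAaA   [A → v A a A]
vvvgavAaAaAaA => vvvgavgaAaAaA   [A → g]
vvvgavgaAaAaA => vvvgavgagaAaA   [A → g]
vvvgavgagaAaA => vvvgavgagagaA   [A → g]
vvvgavgagagaA => vvvgavgagagag   [A → g]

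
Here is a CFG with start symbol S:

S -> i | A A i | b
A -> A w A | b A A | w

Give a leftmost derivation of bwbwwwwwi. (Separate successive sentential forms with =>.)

S=>AAi=>bAAAi=>bwAAi=>bwbAAAi=>bwbAwAAAi=>bwbwwAAAi=>bwbwwwAAi=>bwbwwwwAi=>bwbwwwwwi

S => AAi   [S -> A A i]
AAi => bAAAi   [A -> b A A]
bAAAi => bwAAi   [A -> w]
bwAAi => bwbAAAi   [A -> b A A]
bwbAAAi => bwbAwAAAi   [A -> A w A]
bwbAwAAAi => bwbwwAAAi   [A -> w]
bwbwwAAAi => bwbwwwAAi   [A -> w]
bwbwwwAAi => bwbwwwwAi   [A -> w]
bwbwwwwAi => bwbwwwwwi   [A -> w]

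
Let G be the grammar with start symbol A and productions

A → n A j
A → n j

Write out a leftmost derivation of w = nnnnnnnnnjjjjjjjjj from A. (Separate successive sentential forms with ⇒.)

A ⇒ nAj ⇒ nnAjj ⇒ nnnAjjj ⇒ nnnnAjjjj ⇒ nnnnnAjjjjj ⇒ nnnnnnAjjjjjj ⇒ nnnnnnnAjjjjjjj ⇒ nnnnnnnnAjjjjjjjj ⇒ nnnnnnnnnjjjjjjjjj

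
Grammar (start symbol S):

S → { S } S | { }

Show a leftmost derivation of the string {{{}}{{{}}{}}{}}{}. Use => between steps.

S=>{S}S=>{{S}S}S=>{{{}}S}S=>{{{}}{S}S}S=>{{{}}{{S}S}S}S=>{{{}}{{{}}S}S}S=>{{{}}{{{}}{}}S}S=>{{{}}{{{}}{}}{}}S=>{{{}}{{{}}{}}{}}{}

S => {S}S   [S → { S } S]
{S}S => {{S}S}S   [S → { S } S]
{{S}S}S => {{{}}S}S   [S → { }]
{{{}}S}S => {{{}}{S}S}S   [S → { S } S]
{{{}}{S}S}S => {{{}}{{S}S}S}S   [S → { S } S]
{{{}}{{S}S}S}S => {{{}}{{{}}S}S}S   [S → { }]
{{{}}{{{}}S}S}S => {{{}}{{{}}{}}S}S   [S → { }]
{{{}}{{{}}{}}S}S => {{{}}{{{}}{}}{}}S   [S → { }]
{{{}}{{{}}{}}{}}S => {{{}}{{{}}{}}{}}{}   [S → { }]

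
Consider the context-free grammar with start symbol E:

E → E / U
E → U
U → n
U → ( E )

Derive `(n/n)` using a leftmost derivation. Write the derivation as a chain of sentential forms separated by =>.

E => U   [E → U]
U => (E)   [U → ( E )]
(E) => (E/U)   [E → E / U]
(E/U) => (U/U)   [E → U]
(U/U) => (n/U)   [U → n]
(n/U) => (n/n)   [U → n]

E=>U=>(E)=>(E/U)=>(U/U)=>(n/U)=>(n/n)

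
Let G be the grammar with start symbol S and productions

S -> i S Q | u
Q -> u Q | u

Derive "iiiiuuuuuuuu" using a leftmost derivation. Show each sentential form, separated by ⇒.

S ⇒ iSQ ⇒ iiSQQ ⇒ iiiSQQQ ⇒ iiiiSQQQQ ⇒ iiiiuQQQQ ⇒ iiiiuuQQQ ⇒ iiiiuuuQQQ ⇒ iiiiuuuuQQQ ⇒ iiiiuuuuuQQ ⇒ iiiiuuuuuuQ ⇒ iiiiuuuuuuuQ ⇒ iiiiuuuuuuuu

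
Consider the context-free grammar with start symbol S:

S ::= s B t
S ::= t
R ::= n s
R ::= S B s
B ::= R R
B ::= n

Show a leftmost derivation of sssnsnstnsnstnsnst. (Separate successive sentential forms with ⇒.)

S ⇒ sBt   [S ::= s B t]
sBt ⇒ sRRt   [B ::= R R]
sRRt ⇒ sSBsRt   [R ::= S B s]
sSBsRt ⇒ ssBtBsRt   [S ::= s B t]
ssBtBsRt ⇒ ssRRtBsRt   [B ::= R R]
ssRRtBsRt ⇒ ssSBsRtBsRt   [R ::= S B s]
ssSBsRtBsRt ⇒ sssBtBsRtBsRt   [S ::= s B t]
sssBtBsRtBsRt ⇒ sssRRtBsRtBsRt   [B ::= R R]
sssRRtBsRtBsRt ⇒ sssnsRtBsRtBsRt   [R ::= n s]
sssnsRtBsRtBsRt ⇒ sssnsnstBsRtBsRt   [R ::= n s]
sssnsnstBsRtBsRt ⇒ sssnsnstnsRtBsRt   [B ::= n]
sssnsnstnsRtBsRt ⇒ sssnsnstnsnstBsRt   [R ::= n s]
sssnsnstnsnstBsRt ⇒ sssnsnstnsnstnsRt   [B ::= n]
sssnsnstnsnstnsRt ⇒ sssnsnstnsnstnsnst   [R ::= n s]

S⇒sBt⇒sRRt⇒sSBsRt⇒ssBtBsRt⇒ssRRtBsRt⇒ssSBsRtBsRt⇒sssBtBsRtBsRt⇒sssRRtBsRtBsRt⇒sssnsRtBsRtBsRt⇒sssnsnstBsRtBsRt⇒sssnsnstnsRtBsRt⇒sssnsnstnsnstBsRt⇒sssnsnstnsnstnsRt⇒sssnsnstnsnstnsnst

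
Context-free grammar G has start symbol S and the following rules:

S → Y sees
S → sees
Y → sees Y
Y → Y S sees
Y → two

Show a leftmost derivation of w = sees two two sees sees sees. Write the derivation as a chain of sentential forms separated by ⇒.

S ⇒ Y sees ⇒ sees Y sees ⇒ sees Y S sees sees ⇒ sees two S sees sees ⇒ sees two Y sees sees sees ⇒ sees two two sees sees sees

S ⇒ Y sees   [S → Y sees]
Y sees ⇒ sees Y sees   [Y → sees Y]
sees Y sees ⇒ sees Y S sees sees   [Y → Y S sees]
sees Y S sees sees ⇒ sees two S sees sees   [Y → two]
sees two S sees sees ⇒ sees two Y sees sees sees   [S → Y sees]
sees two Y sees sees sees ⇒ sees two two sees sees sees   [Y → two]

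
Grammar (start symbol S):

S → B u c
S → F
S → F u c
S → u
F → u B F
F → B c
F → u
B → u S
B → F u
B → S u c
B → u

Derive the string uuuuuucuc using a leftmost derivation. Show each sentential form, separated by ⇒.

S ⇒ Fuc   [S → F u c]
Fuc ⇒ Bcuc   [F → B c]
Bcuc ⇒ uScuc   [B → u S]
uScuc ⇒ uFcuc   [S → F]
uFcuc ⇒ uuBFcuc   [F → u B F]
uuBFcuc ⇒ uuuFcuc   [B → u]
uuuFcuc ⇒ uuuuBFcuc   [F → u B F]
uuuuBFcuc ⇒ uuuuuFcuc   [B → u]
uuuuuFcuc ⇒ uuuuuucuc   [F → u]

S ⇒ Fuc ⇒ Bcuc ⇒ uScuc ⇒ uFcuc ⇒ uuBFcuc ⇒ uuuFcuc ⇒ uuuuBFcuc ⇒ uuuuuFcuc ⇒ uuuuuucuc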